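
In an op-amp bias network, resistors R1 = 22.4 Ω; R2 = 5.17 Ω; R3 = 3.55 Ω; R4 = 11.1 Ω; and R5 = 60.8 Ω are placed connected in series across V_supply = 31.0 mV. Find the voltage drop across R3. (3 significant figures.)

V ≈ 1.07 mV

ΣR = 22.4 + 5.17 + 3.55 + 11.1 + 60.8 = 103.0 Ω.
V = V_supply · R/ΣR = 31.0 × 0.03446 = 1.068 mV.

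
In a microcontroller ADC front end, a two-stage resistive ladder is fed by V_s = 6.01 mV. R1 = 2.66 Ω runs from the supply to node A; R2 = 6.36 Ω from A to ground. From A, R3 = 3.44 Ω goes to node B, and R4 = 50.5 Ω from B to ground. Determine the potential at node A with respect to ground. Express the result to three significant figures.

Looking into the second stage from A: R3 + R4 = 53.94 Ω appears in parallel with R2.
Effective lower resistance at A: R2 ‖ 53.94 = 5.689 Ω.
First divider: V_A = V_s · 5.689/(2.66 + 5.689) = 4.095 mV.

V_A ≈ 4.10 mV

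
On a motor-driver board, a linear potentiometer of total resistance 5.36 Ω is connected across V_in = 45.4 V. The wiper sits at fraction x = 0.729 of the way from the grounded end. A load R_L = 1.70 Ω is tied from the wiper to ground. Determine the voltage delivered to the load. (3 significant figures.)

V_out ≈ 20.4 V

Split the track: R_lower = x·R_p = 3.907 Ω, R_upper = (1−x)·R_p = 1.453 Ω.
R_L loads the lower segment: effective lower R = 1.185 Ω.
Then V_out = V_in · 1.185/(1.453 + 1.185) = 20.39 V.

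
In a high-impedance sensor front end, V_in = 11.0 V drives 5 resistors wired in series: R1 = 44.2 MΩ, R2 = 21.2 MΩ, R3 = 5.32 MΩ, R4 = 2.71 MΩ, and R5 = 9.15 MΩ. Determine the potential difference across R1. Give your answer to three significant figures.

Series total: ΣR = 44.2 + 21.2 + 5.32 + 2.71 + 9.15 = 82.58 MΩ.
Voltage divider: V = V_in · (44.20 / 82.58) = 11.0 × 0.5352 = 5.888 V.

V ≈ 5.89 V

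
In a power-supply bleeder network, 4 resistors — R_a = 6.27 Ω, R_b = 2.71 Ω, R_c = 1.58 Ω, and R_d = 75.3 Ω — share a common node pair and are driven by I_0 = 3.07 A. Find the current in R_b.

I ≈ 0.964 A

ΣG = 1/6.27 + 1/2.71 + 1/1.58 + 1/75.3 = 1.175.
R_b takes the fraction G_k/ΣG = 0.3690/1.175 = 0.3141, so I = 3.07 × 0.3141 = 0.9644 A.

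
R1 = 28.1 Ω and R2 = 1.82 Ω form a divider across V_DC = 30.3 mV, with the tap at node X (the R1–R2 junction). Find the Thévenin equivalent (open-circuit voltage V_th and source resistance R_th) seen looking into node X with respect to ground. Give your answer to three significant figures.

V_th is the unloaded tap voltage: V_DC · R2/(R1+R2) = 30.3 × 0.06083 = 1.843 mV.
Zeroing V_DC shorts the top of R1 to ground, so R_th = R1 ‖ R2 = 1.709 Ω.

V_th ≈ 1.84 mV, R_th ≈ 1.71 Ω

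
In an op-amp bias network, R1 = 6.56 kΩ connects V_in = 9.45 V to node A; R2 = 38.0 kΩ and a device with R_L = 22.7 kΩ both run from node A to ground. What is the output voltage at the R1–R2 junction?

V_out ≈ 6.47 V

R2 ‖ R_L = (38.0 × 22.7)/(38.0 + 22.7) = 14.21 kΩ.
Then V_out = V_in · R2'/(R1 + R2') = 9.45 × 14.21/20.77 = 6.465 V.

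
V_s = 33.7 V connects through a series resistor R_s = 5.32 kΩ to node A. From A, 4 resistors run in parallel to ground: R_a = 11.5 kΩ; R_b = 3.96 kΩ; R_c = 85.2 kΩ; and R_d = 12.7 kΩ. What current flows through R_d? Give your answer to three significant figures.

I ≈ 0.807 mA

Combine the parallel branches: R_p = (1/11.5 + 1/3.96 + 1/85.2 + 1/12.7)⁻¹ = 2.326 kΩ.
V_A = 33.7 × 2.326/7.646 = 10.25 V.
Branch current I = V_A/R_d = 10.25/12.7 = 0.8072 mA.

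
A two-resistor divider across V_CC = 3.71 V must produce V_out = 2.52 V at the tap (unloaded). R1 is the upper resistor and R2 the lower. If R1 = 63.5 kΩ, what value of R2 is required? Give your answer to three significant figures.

R2 ≈ 134 kΩ

V_out/V_CC = R2/(R1+R2) = 0.6792.
So R2 = R1 · V_out/(V_CC − V_out) = 63.5 × 2.52/(3.71 − 2.52) = 63.5 × 2.118 = 134.5 kΩ.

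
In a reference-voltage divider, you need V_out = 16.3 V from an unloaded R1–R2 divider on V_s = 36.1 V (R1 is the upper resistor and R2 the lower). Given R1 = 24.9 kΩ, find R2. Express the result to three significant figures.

Required fraction k = V_out/V_s = 0.4515.
Rearranging, R2 = R1·k/(1−k) = 24.9 × 0.8232 = 20.50 kΩ.

R2 ≈ 20.5 kΩ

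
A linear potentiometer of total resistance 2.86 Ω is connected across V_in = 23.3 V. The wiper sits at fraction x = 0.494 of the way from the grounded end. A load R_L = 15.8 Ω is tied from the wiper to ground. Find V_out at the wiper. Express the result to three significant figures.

V_out ≈ 11.0 V

Split the track: R_lower = x·R_p = 1.413 Ω, R_upper = (1−x)·R_p = 1.447 Ω.
Lower segment in parallel with the load: 1.413 ‖ 15.8 = 1.297 Ω.
V_out = 23.3 × 1.297/(1.447 + 1.297) = 11.01 V.
(Unloaded: V_out = x·V_in = 11.5 V.)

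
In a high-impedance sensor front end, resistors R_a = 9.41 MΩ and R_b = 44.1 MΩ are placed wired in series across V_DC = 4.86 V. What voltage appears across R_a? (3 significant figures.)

V ≈ 0.855 V

Total series resistance ΣR = 9.41 + 44.1 = 53.51 MΩ.
V = V_DC · R/ΣR = 4.86 × 0.1759 = 0.8547 V.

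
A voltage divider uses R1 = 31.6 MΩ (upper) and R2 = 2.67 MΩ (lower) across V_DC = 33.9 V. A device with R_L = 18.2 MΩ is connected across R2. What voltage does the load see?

The load sits in parallel with R2, giving an effective lower resistance R2' = R2·R_L/(R2+R_L) = 2.328 MΩ.
Voltage divider with the loaded lower leg: V_out = 33.9 × 2.328/(31.6 + 2.328) = 33.9 × 0.06863 = 2.326 V.

V_out ≈ 2.33 V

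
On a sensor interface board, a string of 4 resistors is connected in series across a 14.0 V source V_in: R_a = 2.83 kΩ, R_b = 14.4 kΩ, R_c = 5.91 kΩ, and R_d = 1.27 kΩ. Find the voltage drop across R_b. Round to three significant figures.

Series total: ΣR = 2.83 + 14.4 + 5.91 + 1.27 = 24.41 kΩ.
Voltage divider: V = V_in · (14.40 / 24.41) = 14.0 × 0.5899 = 8.259 V.

V ≈ 8.26 V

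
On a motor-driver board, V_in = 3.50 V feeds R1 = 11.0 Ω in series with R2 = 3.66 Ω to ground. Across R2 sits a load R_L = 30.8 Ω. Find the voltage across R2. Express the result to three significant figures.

V_out ≈ 0.802 V

R2 ‖ R_L = (3.66 × 30.8)/(3.66 + 30.8) = 3.271 Ω.
Now apply the divider: V_out = 3.50 × 0.2292 = 0.8023 V.
(Unloaded it would be 0.874 V; the load pulls it down.)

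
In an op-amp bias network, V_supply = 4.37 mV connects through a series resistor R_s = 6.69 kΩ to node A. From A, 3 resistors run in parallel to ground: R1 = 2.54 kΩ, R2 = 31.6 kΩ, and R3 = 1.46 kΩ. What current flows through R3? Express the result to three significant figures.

I ≈ 0.355 µA

Equivalent of the parallel group: R_p = 0.9007 kΩ.
Node voltage V_A = V_supply · R_p/(R_s + R_p) = 4.37 × 0.1187 = 0.5185 mV.
Branch current I = V_A/R3 = 0.5185/1.46 = 0.3552 µA.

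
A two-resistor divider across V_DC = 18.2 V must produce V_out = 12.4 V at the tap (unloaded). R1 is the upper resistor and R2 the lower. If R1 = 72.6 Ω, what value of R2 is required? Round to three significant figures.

R2 ≈ 155 Ω

V_out/V_DC = R2/(R1+R2) = 0.6813.
Rearranging, R2 = R1·k/(1−k) = 72.6 × 2.138 = 155.2 Ω.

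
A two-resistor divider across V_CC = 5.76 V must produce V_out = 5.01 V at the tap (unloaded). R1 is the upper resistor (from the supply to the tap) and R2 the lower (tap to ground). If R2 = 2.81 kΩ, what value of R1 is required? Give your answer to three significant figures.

Required fraction k = V_out/V_CC = 0.8698.
So R1 = R2 · (V_CC/V_out − 1) = 2.81 × (5.76/5.01 − 1) = 2.81 × 0.1497 = 0.4207 kΩ.

R1 ≈ 0.421 kΩ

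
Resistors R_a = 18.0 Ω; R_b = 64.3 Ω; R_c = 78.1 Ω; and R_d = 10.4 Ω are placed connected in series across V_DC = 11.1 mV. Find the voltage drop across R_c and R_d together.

Total series resistance ΣR = 18.0 + 64.3 + 78.1 + 10.4 = 170.8 Ω.
R_{R_c..R_d} = 78.1 + 10.4 = 88.50 Ω.
By the voltage-divider rule, V = 11.1 × 88.50/170.8 = 5.751 mV.

V ≈ 5.75 mV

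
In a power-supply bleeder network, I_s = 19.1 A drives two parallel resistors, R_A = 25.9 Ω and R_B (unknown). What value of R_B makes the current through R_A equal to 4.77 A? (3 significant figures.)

Two-branch current divider: I_A = I_s · R_B/(R_A + R_B).
With f = 0.2497, R_B = R_A · f/(1−f) = 25.9 × 0.3329 = 8.621 Ω.

R_B ≈ 8.62 Ω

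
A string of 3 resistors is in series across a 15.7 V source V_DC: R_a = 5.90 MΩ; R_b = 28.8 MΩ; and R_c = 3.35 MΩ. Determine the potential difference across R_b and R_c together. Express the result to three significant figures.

V ≈ 13.3 V

Total series resistance ΣR = 5.90 + 28.8 + 3.35 = 38.05 MΩ.
R_{R_b..R_c} = 28.8 + 3.35 = 32.15 MΩ.
V = V_DC · R/ΣR = 15.7 × 0.8449 = 13.27 V.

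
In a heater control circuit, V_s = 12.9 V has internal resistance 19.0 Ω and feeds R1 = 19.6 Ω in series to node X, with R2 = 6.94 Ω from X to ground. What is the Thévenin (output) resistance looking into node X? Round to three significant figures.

R1' = 19.0 + 19.6 = 38.60 Ω (source resistance + R1).
With V_s suppressed (replaced by a short), R_th = R1' ‖ R2 = (38.60 × 6.94)/(38.60 + 6.94) = 5.882 Ω.

R_th ≈ 5.88 Ω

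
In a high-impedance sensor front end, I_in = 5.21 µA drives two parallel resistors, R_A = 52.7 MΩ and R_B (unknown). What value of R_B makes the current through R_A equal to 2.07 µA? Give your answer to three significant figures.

In a two-way split, I_A/I_in = R_B/(R_A + R_B).
2.07/5.21 = R_B/(R_A + R_B) → R_B = R_A · (0.3973)/(1 − 0.3973) = 52.7 × 0.6592 = 34.74 MΩ.

R_B ≈ 34.7 MΩ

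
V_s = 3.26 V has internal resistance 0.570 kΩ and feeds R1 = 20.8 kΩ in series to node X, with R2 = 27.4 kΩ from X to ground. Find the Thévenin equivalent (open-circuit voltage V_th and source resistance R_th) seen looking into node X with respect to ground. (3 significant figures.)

R1' = 0.570 + 20.8 = 21.37 kΩ (source resistance + R1).
Open-circuit (no load on X): V_th = V_s · R2/(R1' + R2) = 3.26 × 27.4/(21.37 + 27.4) = 1.832 V.
Zeroing V_s shorts the top of R1' to ground, so R_th = R1' ‖ R2 = 12.01 kΩ.

V_th ≈ 1.83 V, R_th ≈ 12.0 kΩ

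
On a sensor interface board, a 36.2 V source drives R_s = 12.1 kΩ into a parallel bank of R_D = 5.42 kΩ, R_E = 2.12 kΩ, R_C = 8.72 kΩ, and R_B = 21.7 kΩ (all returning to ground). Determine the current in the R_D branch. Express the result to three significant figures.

I ≈ 0.614 mA

Combine the parallel branches: R_p = (1/5.42 + 1/2.12 + 1/8.72 + 1/21.7)⁻¹ = 1.224 kΩ.
V_A = 36.2 × 1.224/13.32 = 3.326 V.
Branch current I = V_A/R_D = 3.326/5.42 = 0.6136 mA.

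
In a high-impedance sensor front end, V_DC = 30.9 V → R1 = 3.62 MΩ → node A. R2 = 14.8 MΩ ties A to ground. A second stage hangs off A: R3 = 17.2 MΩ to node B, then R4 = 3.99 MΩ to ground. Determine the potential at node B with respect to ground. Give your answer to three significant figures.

V_B ≈ 4.11 V

Node A sees R2 in parallel with the series input of stage 2, R3 + R4 = 21.19 MΩ.
R2 ‖ (R3+R4) = 8.714 MΩ.
First divider: V_A = V_DC · 8.714/(3.62 + 8.714) = 21.83 V.
V_B = V_A × 0.1883 = 4.111 V.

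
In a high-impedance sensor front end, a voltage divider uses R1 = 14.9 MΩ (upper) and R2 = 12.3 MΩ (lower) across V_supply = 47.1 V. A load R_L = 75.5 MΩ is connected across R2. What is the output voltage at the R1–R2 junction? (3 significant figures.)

V_out ≈ 19.6 V

First combine the lower leg with the load: R2 ‖ R_L = 10.58 MΩ.
Voltage divider with the loaded lower leg: V_out = 47.1 × 10.58/(14.9 + 10.58) = 47.1 × 0.4152 = 19.55 V.
(Unloaded it would be 21.3 V; the load pulls it down.)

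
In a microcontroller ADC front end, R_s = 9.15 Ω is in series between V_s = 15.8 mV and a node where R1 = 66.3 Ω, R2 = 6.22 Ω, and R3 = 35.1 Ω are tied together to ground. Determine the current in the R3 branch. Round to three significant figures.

Combine the parallel branches: R_p = (1/66.3 + 1/6.22 + 1/35.1)⁻¹ = 4.894 Ω.
Node voltage V_A = V_s · R_p/(R_s + R_p) = 15.8 × 0.3485 = 5.506 mV.
Branch current I = V_A/R3 = 5.506/35.1 = 0.1569 mA.

I ≈ 0.157 mA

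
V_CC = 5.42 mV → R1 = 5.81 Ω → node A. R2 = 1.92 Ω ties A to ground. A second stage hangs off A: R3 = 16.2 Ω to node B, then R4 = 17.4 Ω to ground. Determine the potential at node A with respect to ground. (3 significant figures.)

The second stage (R3 + R4 = 33.60 Ω) loads node A in parallel with R2.
R2 ‖ (R3+R4) = 1.816 Ω.
First divider: V_A = V_CC · 1.816/(5.81 + 1.816) = 1.291 mV.

V_A ≈ 1.29 mV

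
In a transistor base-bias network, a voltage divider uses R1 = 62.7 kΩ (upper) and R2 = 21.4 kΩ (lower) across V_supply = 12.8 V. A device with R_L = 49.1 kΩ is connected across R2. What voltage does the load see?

First combine the lower leg with the load: R2 ‖ R_L = 14.90 kΩ.
Then V_out = V_supply · R2'/(R1 + R2') = 12.8 × 14.90/77.60 = 2.458 V.
(Unloaded it would be 3.26 V; the load pulls it down.)

V_out ≈ 2.46 V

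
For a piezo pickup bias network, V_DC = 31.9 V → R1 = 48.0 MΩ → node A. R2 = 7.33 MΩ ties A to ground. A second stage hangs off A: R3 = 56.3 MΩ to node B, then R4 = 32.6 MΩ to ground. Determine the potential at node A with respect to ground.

V_A ≈ 3.94 V

Looking into the second stage from A: R3 + R4 = 88.90 MΩ appears in parallel with R2.
Effective lower resistance at A: R2 ‖ 88.90 = 6.772 MΩ.
So V_A = 31.9 × 0.1236 = 3.944 V.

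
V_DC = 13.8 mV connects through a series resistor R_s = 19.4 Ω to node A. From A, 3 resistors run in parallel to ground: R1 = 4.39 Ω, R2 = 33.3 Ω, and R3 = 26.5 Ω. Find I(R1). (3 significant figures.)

I ≈ 0.467 mA

Equivalent of the parallel group: R_p = 3.383 Ω.
V_A by voltage divider: V_A = 13.8 × 3.383/(19.4 + 3.383) = 2.049 mV.
Branch current I = V_A/R1 = 2.049/4.39 = 0.4668 mA.
(Equivalently: I_total = 0.6057 mA, then current-divider fraction G_k/ΣG = 0.7707.)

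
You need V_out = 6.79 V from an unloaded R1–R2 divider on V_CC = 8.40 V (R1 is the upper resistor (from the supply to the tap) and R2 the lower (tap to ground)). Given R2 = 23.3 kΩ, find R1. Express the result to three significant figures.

R1 ≈ 5.52 kΩ

V_out/V_CC = R2/(R1+R2) = 0.8083.
So R1 = R2 · (V_CC/V_out − 1) = 23.3 × (8.40/6.79 − 1) = 23.3 × 0.2371 = 5.525 kΩ.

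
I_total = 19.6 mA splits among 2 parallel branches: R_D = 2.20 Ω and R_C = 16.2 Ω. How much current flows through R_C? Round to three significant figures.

Two-branch current divider: I_k = I_total · R_other/(R_1 + R_2).
I(R_C) = 19.6 × 2.20/(2.20 + 16.2) = 19.6 × 0.1196 = 2.343 mA.

I ≈ 2.34 mA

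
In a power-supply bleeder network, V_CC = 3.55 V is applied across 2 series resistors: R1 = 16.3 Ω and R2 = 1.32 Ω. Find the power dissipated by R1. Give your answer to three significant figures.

P ≈ 0.662 W

The common current is I = 3.55/17.62 = 0.2015 A.
V(R1) = I·R = 3.284 V; P = V·I = 3.284 × 0.2015 = 0.6617 W.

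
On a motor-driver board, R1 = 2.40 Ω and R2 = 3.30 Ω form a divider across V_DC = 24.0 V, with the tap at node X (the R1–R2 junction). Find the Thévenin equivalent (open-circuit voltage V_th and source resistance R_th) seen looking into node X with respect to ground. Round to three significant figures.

With X open, the divider is unloaded: V_th = 24.0 × 3.30/5.700 = 13.89 V.
With V_DC suppressed (replaced by a short), R_th = R1 ‖ R2 = (2.400 × 3.30)/(2.400 + 3.30) = 1.389 Ω.

V_th ≈ 13.9 V, R_th ≈ 1.39 Ω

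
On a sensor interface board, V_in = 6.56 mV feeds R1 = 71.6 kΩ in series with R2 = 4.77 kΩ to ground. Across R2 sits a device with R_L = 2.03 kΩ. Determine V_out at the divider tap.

R2 ‖ R_L = (4.77 × 2.03)/(4.77 + 2.03) = 1.424 kΩ.
Then V_out = V_in · R2'/(R1 + R2') = 6.56 × 1.424/73.02 = 0.1279 mV.

V_out ≈ 0.128 mV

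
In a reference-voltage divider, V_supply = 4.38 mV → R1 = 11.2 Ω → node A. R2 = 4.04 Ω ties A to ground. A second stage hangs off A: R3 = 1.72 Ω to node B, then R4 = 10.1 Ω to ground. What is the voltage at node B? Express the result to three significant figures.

V_B ≈ 0.793 mV

Looking into the second stage from A: R3 + R4 = 11.82 Ω appears in parallel with R2.
Effective lower resistance at A: R2 ‖ 11.82 = 3.011 Ω.
First divider: V_A = V_supply · 3.011/(11.2 + 3.011) = 0.9280 mV.
Then the unloaded second divider: V_B = V_A × R4/(R3+R4) = 0.9280 × 0.8545 = 0.7930 mV.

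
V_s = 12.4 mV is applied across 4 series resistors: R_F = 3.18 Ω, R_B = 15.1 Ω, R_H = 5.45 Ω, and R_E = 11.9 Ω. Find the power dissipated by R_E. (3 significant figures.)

P ≈ 1.44 µW

The common current is I = 12.4/35.63 = 0.3480 mA.
V(R_E) = I·R = 4.141 mV; P = V·I = 4.141 × 0.3480 = 1.441 µW.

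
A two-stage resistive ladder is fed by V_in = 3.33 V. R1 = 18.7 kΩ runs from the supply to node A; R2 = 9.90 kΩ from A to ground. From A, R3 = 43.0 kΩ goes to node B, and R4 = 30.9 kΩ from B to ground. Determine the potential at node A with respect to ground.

Node A sees R2 in parallel with the series input of stage 2, R3 + R4 = 73.90 kΩ.
R2 ‖ (R3+R4) = 8.730 kΩ.
So V_A = 3.33 × 0.3183 = 1.060 V.

V_A ≈ 1.06 V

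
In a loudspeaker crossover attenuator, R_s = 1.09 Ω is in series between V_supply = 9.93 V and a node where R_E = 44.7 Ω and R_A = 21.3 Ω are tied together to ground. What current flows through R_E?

Equivalent of the parallel group: R_p = 14.43 Ω.
V_A by voltage divider: V_A = 9.93 × 14.43/(1.09 + 14.43) = 9.232 V.
I(R_E) = V_A / R_E = 9.232/44.7 = 0.2065 A.

I ≈ 0.207 A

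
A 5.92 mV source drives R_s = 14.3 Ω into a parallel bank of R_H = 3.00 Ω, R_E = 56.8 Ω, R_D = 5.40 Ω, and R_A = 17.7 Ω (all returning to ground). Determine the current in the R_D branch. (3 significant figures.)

I ≈ 0.116 mA

Parallel bank: R_p = 1/(1/3.00 + 1/56.8 + 1/5.40 + 1/17.7) = 1.687 Ω.
V_A = 5.92 × 1.687/15.99 = 0.6248 mV.
Branch current I = V_A/R_D = 0.6248/5.40 = 0.1157 mA.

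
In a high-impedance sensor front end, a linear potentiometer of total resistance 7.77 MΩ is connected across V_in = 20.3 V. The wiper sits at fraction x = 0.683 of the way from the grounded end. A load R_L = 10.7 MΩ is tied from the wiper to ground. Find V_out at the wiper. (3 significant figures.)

V_out ≈ 12.0 V

Split the track: R_lower = x·R_p = 5.307 MΩ, R_upper = (1−x)·R_p = 2.463 MΩ.
(x·R_p) ‖ R_L = 3.547 MΩ.
Loaded-divider output: V_out = 20.3 × 0.5902 = 11.98 V.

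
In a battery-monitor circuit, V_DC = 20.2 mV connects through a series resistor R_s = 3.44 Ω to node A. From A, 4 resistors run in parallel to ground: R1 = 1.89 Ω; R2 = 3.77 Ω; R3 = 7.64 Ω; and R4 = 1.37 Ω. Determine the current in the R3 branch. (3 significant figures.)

Equivalent of the parallel group: R_p = 0.6042 Ω.
Node voltage V_A = V_DC · R_p/(R_s + R_p) = 20.2 × 0.1494 = 3.018 mV.
I(R3) = V_A / R3 = 3.018/7.64 = 0.3950 mA.
(Check via current divider: I_total = 4.995 mA; share G_k/ΣG = 0.07908 → same result.)

I ≈ 0.395 mA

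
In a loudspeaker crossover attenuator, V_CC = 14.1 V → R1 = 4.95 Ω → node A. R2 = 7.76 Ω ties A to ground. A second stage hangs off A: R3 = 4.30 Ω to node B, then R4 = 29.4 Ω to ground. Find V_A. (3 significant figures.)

V_A ≈ 7.90 V

The second stage (R3 + R4 = 33.70 Ω) loads node A in parallel with R2.
R2 ‖ (R3+R4) = 6.308 Ω.
So V_A = 14.1 × 0.5603 = 7.900 V.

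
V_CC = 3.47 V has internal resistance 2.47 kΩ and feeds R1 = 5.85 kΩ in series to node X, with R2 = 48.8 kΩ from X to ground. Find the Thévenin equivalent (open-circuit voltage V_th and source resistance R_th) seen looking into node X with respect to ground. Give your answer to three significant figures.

R1' = 2.47 + 5.85 = 8.320 kΩ (source resistance + R1).
V_th is the unloaded tap voltage: V_CC · R2/(R1'+R2) = 3.47 × 0.8543 = 2.965 V.
Zeroing V_CC shorts the top of R1' to ground, so R_th = R1' ‖ R2 = 7.108 kΩ.

V_th ≈ 2.96 V, R_th ≈ 7.11 kΩ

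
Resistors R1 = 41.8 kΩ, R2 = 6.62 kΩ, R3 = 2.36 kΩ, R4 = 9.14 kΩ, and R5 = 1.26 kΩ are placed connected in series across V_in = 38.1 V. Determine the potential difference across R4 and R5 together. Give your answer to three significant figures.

Total series resistance ΣR = 41.8 + 6.62 + 2.36 + 9.14 + 1.26 = 61.18 kΩ.
R_{R4..R5} = 9.14 + 1.26 = 10.40 kΩ.
By the voltage-divider rule, V = 38.1 × 10.40/61.18 = 6.477 V.

V ≈ 6.48 V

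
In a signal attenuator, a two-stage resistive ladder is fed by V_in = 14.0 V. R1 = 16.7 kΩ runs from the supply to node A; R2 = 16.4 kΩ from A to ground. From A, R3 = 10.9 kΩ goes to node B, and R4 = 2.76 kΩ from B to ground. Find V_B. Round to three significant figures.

V_B ≈ 0.873 V

The second stage (R3 + R4 = 13.66 kΩ) loads node A in parallel with R2.
R2 ‖ (R3+R4) = 7.453 kΩ.
V_A = 14.0 × 7.453/(16.7 + 7.453) = 4.320 V.
Then the unloaded second divider: V_B = V_A × R4/(R3+R4) = 4.320 × 0.2020 = 0.8728 V.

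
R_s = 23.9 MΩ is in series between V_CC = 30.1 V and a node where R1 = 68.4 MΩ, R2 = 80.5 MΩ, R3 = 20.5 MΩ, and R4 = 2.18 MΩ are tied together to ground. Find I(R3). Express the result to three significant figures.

I ≈ 0.107 µA

Parallel bank: R_p = 1/(1/68.4 + 1/80.5 + 1/20.5 + 1/2.18) = 1.871 MΩ.
V_A = 30.1 × 1.871/25.77 = 2.185 V.
I(R3) = V_A / R3 = 2.185/20.5 = 0.1066 µA.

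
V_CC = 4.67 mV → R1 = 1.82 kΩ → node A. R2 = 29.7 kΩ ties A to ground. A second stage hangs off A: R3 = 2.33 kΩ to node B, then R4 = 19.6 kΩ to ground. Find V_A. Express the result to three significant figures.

Node A sees R2 in parallel with the series input of stage 2, R3 + R4 = 21.93 kΩ.
Effective lower resistance at A: R2 ‖ 21.93 = 12.62 kΩ.
V_A = 4.67 × 12.62/(1.82 + 12.62) = 4.081 mV.

V_A ≈ 4.08 mV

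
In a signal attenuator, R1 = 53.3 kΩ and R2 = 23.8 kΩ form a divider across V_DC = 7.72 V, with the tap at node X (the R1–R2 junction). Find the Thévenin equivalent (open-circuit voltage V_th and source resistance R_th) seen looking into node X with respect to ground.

V_th ≈ 2.38 V, R_th ≈ 16.5 kΩ

With X open, the divider is unloaded: V_th = 7.72 × 23.8/77.10 = 2.383 V.
With V_DC suppressed (replaced by a short), R_th = R1 ‖ R2 = (53.30 × 23.8)/(53.30 + 23.8) = 16.45 kΩ.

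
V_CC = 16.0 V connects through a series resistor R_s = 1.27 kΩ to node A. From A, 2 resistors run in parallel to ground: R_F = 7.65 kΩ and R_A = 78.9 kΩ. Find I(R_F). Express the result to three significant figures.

Parallel bank: R_p = 1/(1/7.65 + 1/78.9) = 6.974 kΩ.
Node voltage V_A = V_CC · R_p/(R_s + R_p) = 16.0 × 0.8459 = 13.54 V.
Branch current I = V_A/R_F = 13.54/7.65 = 1.769 mA.

I ≈ 1.77 mA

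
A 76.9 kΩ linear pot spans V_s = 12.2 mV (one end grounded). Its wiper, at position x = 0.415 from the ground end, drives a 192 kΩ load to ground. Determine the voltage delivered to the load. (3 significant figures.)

V_out ≈ 4.61 mV

Lower segment x·R_p = 31.91 kΩ; upper segment (1−x)·R_p = 44.99 kΩ.
(x·R_p) ‖ R_L = 27.36 kΩ.
Then V_out = V_s · 27.36/(44.99 + 27.36) = 4.614 mV.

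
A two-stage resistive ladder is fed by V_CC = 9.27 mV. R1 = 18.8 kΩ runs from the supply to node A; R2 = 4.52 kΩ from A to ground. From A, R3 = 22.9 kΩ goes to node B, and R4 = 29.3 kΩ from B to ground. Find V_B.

V_B ≈ 0.943 mV

The second stage (R3 + R4 = 52.20 kΩ) loads node A in parallel with R2.
R2 ‖ (R3+R4) = 4.160 kΩ.
So V_A = 9.27 × 0.1812 = 1.680 mV.
V_B = V_A × 0.5613 = 0.9427 mV.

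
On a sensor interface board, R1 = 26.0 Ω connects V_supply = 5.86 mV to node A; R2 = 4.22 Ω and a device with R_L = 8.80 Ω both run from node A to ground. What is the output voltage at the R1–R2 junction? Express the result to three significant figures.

V_out ≈ 0.579 mV

The load sits in parallel with R2, giving an effective lower resistance R2' = R2·R_L/(R2+R_L) = 2.852 Ω.
Voltage divider with the loaded lower leg: V_out = 5.86 × 2.852/(26.0 + 2.852) = 5.86 × 0.09886 = 0.5793 mV.
(Unloaded it would be 0.818 mV; the load pulls it down.)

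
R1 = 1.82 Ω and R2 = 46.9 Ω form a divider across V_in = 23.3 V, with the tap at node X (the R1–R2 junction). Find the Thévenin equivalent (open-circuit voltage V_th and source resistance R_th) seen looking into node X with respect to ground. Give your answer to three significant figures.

Open-circuit (no load on X): V_th = V_in · R2/(R1 + R2) = 23.3 × 46.9/(1.820 + 46.9) = 22.43 V.
Looking into X with the source shorted: R_th = R1·R2/(R1+R2) = 1.820 × 46.9/48.72 = 1.752 Ω.

V_th ≈ 22.4 V, R_th ≈ 1.75 Ω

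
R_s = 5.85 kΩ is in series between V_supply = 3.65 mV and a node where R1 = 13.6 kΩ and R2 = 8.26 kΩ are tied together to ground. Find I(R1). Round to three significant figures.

Combine the parallel branches: R_p = (1/13.6 + 1/8.26)⁻¹ = 5.139 kΩ.
V_A by voltage divider: V_A = 3.65 × 5.139/(5.85 + 5.139) = 1.707 mV.
Branch current I = V_A/R1 = 1.707/13.6 = 0.1255 µA.

I ≈ 0.126 µA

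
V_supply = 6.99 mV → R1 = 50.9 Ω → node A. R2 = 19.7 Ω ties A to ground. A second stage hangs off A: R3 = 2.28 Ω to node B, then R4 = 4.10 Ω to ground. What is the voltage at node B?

The second stage (R3 + R4 = 6.380 Ω) loads node A in parallel with R2.
Effective lower resistance at A: R2 ‖ 6.380 = 4.819 Ω.
First divider: V_A = V_supply · 4.819/(50.9 + 4.819) = 0.6046 mV.
Then the unloaded second divider: V_B = V_A × R4/(R3+R4) = 0.6046 × 0.6426 = 0.3885 mV.

V_B ≈ 0.389 mV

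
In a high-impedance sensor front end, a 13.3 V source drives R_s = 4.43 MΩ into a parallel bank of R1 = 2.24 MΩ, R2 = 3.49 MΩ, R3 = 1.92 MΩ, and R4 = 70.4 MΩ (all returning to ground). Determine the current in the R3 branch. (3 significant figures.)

I ≈ 1.05 µA

Parallel bank: R_p = 1/(1/2.24 + 1/3.49 + 1/1.92 + 1/70.4) = 0.7886 MΩ.
Node voltage V_A = V_in · R_p/(R_s + R_p) = 13.3 × 0.1511 = 2.010 V.
Branch current I = V_A/R3 = 2.010/1.92 = 1.047 µA.
(Equivalently: I_total = 2.549 µA, then current-divider fraction G_k/ΣG = 0.4108.)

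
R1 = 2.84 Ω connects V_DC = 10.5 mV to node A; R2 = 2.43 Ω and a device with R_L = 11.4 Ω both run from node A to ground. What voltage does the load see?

First combine the lower leg with the load: R2 ‖ R_L = 2.003 Ω.
Now apply the divider: V_out = 10.5 × 0.4136 = 4.343 mV.

V_out ≈ 4.34 mV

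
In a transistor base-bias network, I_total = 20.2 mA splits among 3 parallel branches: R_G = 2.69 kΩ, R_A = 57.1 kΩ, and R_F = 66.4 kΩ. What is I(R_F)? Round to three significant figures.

I ≈ 0.752 mA

Total conductance ΣG = 1/2.69 + 1/57.1 + 1/66.4 = 0.4043 (units of 1/kΩ).
Current divider: I(R_F) = I_total · G_k/ΣG = 20.2 × (0.01506/0.4043) = 20.2 × 0.03725 = 0.7524 mA.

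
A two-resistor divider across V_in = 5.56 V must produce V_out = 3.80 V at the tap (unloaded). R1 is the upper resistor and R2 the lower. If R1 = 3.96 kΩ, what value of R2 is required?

V_out/V_in = R2/(R1+R2) = 0.6835.
Rearranging, R2 = R1·k/(1−k) = 3.96 × 2.159 = 8.550 kΩ.

R2 ≈ 8.55 kΩ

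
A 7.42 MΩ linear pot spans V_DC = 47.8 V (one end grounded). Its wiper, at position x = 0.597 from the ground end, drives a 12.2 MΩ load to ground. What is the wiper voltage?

V_out ≈ 24.9 V

The pot divides into 2.990 MΩ above the wiper and 4.430 MΩ below.
Lower segment in parallel with the load: 4.430 ‖ 12.2 = 3.250 MΩ.
Loaded-divider output: V_out = 47.8 × 0.5208 = 24.89 V.
(Unloaded: V_out = x·V_DC = 28.5 V.)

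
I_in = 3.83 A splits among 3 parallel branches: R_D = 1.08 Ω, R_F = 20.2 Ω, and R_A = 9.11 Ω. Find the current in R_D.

I ≈ 3.27 A

Total conductance ΣG = 1/1.08 + 1/20.2 + 1/9.11 = 1.085 (units of 1/Ω).
Current divider: I(R_D) = I_in · G_k/ΣG = 3.83 × (0.9259/1.085) = 3.83 × 0.8532 = 3.268 A.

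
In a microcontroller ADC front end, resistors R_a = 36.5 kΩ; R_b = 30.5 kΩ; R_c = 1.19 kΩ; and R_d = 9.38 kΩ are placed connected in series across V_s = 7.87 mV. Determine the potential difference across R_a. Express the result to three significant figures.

V ≈ 3.70 mV

ΣR = 36.5 + 30.5 + 1.19 + 9.38 = 77.57 kΩ.
V = V_s · R/ΣR = 7.87 × 0.4705 = 3.703 mV.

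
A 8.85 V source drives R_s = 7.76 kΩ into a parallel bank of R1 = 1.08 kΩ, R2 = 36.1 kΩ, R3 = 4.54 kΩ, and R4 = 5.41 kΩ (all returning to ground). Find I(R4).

I ≈ 0.142 mA

Equivalent of the parallel group: R_p = 0.7360 kΩ.
V_A = 8.85 × 0.7360/8.496 = 0.7666 V.
Branch current I = V_A/R4 = 0.7666/5.41 = 0.1417 mA.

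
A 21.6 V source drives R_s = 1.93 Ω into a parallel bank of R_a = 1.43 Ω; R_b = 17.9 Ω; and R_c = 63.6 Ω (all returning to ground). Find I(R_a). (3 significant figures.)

Equivalent of the parallel group: R_p = 1.297 Ω.
V_A by voltage divider: V_A = 21.6 × 1.297/(1.93 + 1.297) = 8.682 V.
I(R_a) = V_A / R_a = 8.682/1.43 = 6.072 A.

I ≈ 6.07 A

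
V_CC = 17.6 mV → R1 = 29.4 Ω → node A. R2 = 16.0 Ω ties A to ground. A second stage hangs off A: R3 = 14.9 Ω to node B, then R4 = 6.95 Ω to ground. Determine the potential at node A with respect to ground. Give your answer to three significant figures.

Looking into the second stage from A: R3 + R4 = 21.85 Ω appears in parallel with R2.
Effective lower resistance at A: R2 ‖ 21.85 = 9.236 Ω.
First divider: V_A = V_CC · 9.236/(29.4 + 9.236) = 4.207 mV.

V_A ≈ 4.21 mV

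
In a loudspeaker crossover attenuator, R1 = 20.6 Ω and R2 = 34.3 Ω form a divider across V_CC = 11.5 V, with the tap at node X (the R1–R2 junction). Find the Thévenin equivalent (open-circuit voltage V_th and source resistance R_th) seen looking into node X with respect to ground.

V_th is the unloaded tap voltage: V_CC · R2/(R1+R2) = 11.5 × 0.6248 = 7.185 V.
Zeroing V_CC shorts the top of R1 to ground, so R_th = R1 ‖ R2 = 12.87 Ω.

V_th ≈ 7.18 V, R_th ≈ 12.9 Ω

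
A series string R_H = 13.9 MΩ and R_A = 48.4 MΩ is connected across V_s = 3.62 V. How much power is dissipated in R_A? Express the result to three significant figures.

Series current I = V_s/ΣR = 3.62/62.30 = 0.05811 µA.
V(R_A) = I·R = 2.812 V; P = V·I = 2.812 × 0.05811 = 0.1634 µW.

P ≈ 0.163 µW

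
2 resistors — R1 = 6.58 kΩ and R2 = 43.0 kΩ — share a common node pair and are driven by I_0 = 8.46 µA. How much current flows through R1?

I ≈ 7.34 µA

For two parallel branches, I_k = I_0 · (other R)/(sum of R).
So I = 8.46 × 43.0/49.58 = 7.337 µA.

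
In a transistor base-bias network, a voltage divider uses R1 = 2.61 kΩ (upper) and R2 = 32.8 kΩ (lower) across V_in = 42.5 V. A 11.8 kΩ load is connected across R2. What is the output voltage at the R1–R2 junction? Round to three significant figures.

The load sits in parallel with R2, giving an effective lower resistance R2' = R2·R_L/(R2+R_L) = 8.678 kΩ.
Now apply the divider: V_out = 42.5 × 0.7688 = 32.67 V.

V_out ≈ 32.7 V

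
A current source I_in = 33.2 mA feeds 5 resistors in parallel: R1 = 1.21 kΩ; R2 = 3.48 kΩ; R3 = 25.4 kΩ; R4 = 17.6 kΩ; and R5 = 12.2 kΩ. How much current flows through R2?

I ≈ 7.38 mA

Conductances: ΣG = 1/1.21 + 1/3.48 + 1/25.4 + 1/17.6 + 1/12.2 = 1.292 (1/kΩ).
R2 takes the fraction G_k/ΣG = 0.2874/1.292 = 0.2224, so I = 33.2 × 0.2224 = 7.384 mA.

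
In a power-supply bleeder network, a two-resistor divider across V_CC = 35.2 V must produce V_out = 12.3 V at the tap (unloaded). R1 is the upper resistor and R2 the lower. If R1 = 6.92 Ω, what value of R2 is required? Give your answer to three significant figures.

R2 ≈ 3.72 Ω

Required fraction k = V_out/V_CC = 0.3494.
Rearranging, R2 = R1·k/(1−k) = 6.92 × 0.5371 = 3.717 Ω.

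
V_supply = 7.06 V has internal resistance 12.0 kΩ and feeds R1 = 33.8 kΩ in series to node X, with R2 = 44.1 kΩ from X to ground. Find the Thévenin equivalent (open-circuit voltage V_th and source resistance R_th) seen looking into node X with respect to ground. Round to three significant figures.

V_th ≈ 3.46 V, R_th ≈ 22.5 kΩ

R1' = 12.0 + 33.8 = 45.80 kΩ (source resistance + R1).
V_th is the unloaded tap voltage: V_supply · R2/(R1'+R2) = 7.06 × 0.4905 = 3.463 V.
Zeroing V_supply shorts the top of R1' to ground, so R_th = R1' ‖ R2 = 22.47 kΩ.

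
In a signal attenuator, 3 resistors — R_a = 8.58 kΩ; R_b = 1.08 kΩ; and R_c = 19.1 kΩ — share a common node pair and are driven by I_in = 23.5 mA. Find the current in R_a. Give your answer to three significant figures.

Conductances: ΣG = 1/8.58 + 1/1.08 + 1/19.1 = 1.095 (1/kΩ).
By the current-divider rule, I = I_in · G_k/ΣG = 23.5 × 0.1065 = 2.502 mA.

I ≈ 2.50 mA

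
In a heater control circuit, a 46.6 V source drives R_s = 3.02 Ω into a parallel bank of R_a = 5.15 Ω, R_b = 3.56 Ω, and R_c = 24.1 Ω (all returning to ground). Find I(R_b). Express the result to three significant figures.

Parallel bank: R_p = 1/(1/5.15 + 1/3.56 + 1/24.1) = 1.936 Ω.
Node voltage V_A = V_supply · R_p/(R_s + R_p) = 46.6 × 0.3906 = 18.20 V.
Branch current I = V_A/R_b = 18.20/3.56 = 5.113 A.
(Equivalently: I_total = 9.403 A, then current-divider fraction G_k/ΣG = 0.5438.)

I ≈ 5.11 A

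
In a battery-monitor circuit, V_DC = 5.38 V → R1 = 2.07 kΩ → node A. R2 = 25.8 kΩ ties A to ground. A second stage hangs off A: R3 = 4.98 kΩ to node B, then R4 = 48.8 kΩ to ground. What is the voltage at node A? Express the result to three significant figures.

V_A ≈ 4.81 V

Looking into the second stage from A: R3 + R4 = 53.78 kΩ appears in parallel with R2.
R2 ‖ (R3+R4) = 17.44 kΩ.
So V_A = 5.38 × 0.8939 = 4.809 V.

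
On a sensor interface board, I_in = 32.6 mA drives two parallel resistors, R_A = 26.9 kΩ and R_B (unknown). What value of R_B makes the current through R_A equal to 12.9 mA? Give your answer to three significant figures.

In a two-way split, I_A/I_in = R_B/(R_A + R_B).
12.9/32.6 = R_B/(R_A + R_B) → R_B = R_A · (0.3957)/(1 − 0.3957) = 26.9 × 0.6548 = 17.61 kΩ.

R_B ≈ 17.6 kΩ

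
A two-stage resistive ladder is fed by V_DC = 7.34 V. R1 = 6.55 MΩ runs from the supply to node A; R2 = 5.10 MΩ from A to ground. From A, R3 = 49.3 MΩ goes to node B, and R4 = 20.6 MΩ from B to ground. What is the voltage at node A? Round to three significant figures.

V_A ≈ 3.09 V

The second stage (R3 + R4 = 69.90 MΩ) loads node A in parallel with R2.
R2 ‖ (R3+R4) = 4.753 MΩ.
V_A = 7.34 × 4.753/(6.55 + 4.753) = 3.087 V.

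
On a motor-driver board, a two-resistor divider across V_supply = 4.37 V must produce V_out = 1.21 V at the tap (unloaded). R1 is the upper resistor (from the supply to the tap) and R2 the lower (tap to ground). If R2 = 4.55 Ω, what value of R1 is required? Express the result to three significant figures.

R1 ≈ 11.9 Ω

Required fraction k = V_out/V_supply = 0.2769.
R1 = R2·(1/k − 1) = 4.55 × 2.612 = 11.88 Ω.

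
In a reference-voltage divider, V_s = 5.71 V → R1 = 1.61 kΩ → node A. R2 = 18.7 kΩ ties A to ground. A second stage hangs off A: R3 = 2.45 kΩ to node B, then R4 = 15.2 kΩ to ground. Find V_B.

Looking into the second stage from A: R3 + R4 = 17.65 kΩ appears in parallel with R2.
R2 ‖ (R3+R4) = 9.080 kΩ.
V_A = 5.71 × 9.080/(1.61 + 9.080) = 4.850 V.
V_B = V_A × 0.8612 = 4.177 V.

V_B ≈ 4.18 V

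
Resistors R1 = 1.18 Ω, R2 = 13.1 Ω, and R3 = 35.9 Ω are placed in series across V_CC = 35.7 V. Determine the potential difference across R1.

V ≈ 0.839 V

Series total: ΣR = 1.18 + 13.1 + 35.9 = 50.18 Ω.
Voltage divider: V = V_CC · (1.180 / 50.18) = 35.7 × 0.02352 = 0.8395 V.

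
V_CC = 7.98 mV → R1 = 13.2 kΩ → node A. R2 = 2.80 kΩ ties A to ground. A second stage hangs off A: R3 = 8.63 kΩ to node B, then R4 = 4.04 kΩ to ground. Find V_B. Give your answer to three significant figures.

V_B ≈ 0.377 mV

The second stage (R3 + R4 = 12.67 kΩ) loads node A in parallel with R2.
Effective lower resistance at A: R2 ‖ 12.67 = 2.293 kΩ.
V_A = 7.98 × 2.293/(13.2 + 2.293) = 1.181 mV.
Then the unloaded second divider: V_B = V_A × R4/(R3+R4) = 1.181 × 0.3189 = 0.3766 mV.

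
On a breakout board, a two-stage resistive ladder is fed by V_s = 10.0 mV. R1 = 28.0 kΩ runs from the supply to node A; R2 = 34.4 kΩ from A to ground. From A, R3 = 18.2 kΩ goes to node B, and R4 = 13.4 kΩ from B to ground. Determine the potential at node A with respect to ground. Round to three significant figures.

The second stage (R3 + R4 = 31.60 kΩ) loads node A in parallel with R2.
R2 ‖ (R3+R4) = 16.47 kΩ.
V_A = 10.0 × 16.47/(28.0 + 16.47) = 3.704 mV.

V_A ≈ 3.70 mV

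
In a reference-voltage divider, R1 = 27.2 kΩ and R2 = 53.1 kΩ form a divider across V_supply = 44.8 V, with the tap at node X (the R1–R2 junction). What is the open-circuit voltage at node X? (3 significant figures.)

V_th ≈ 29.6 V

With X open, the divider is unloaded: V_th = 44.8 × 53.1/80.30 = 29.62 V.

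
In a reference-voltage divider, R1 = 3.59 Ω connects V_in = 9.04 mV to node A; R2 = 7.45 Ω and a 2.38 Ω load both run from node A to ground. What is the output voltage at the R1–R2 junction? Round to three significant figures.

V_out ≈ 3.02 mV

R2 ‖ R_L = (7.45 × 2.38)/(7.45 + 2.38) = 1.804 Ω.
Then V_out = V_in · R2'/(R1 + R2') = 9.04 × 1.804/5.394 = 3.023 mV.
(Unloaded it would be 6.10 mV; the load pulls it down.)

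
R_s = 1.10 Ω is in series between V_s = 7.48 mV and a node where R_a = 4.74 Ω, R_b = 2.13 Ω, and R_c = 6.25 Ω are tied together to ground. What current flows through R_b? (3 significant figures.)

Combine the parallel branches: R_p = (1/4.74 + 1/2.13 + 1/6.25)⁻¹ = 1.190 Ω.
V_A by voltage divider: V_A = 7.48 × 1.190/(1.10 + 1.190) = 3.887 mV.
I(R_b) = V_A / R_b = 3.887/2.13 = 1.825 mA.

I ≈ 1.82 mA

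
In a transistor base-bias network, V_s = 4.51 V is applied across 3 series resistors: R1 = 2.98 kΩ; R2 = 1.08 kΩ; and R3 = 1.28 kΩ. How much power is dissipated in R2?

P ≈ 0.770 mW

The common current is I = 4.51/5.340 = 0.8446 mA.
V(R2) = I·R = 0.9121 V; P = V·I = 0.9121 × 0.8446 = 0.7704 mW.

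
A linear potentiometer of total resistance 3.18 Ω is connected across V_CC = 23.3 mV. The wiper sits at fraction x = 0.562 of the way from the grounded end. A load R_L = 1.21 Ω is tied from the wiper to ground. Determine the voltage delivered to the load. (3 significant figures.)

The pot divides into 1.393 Ω above the wiper and 1.787 Ω below.
Lower segment in parallel with the load: 1.787 ‖ 1.21 = 0.7215 Ω.
Loaded-divider output: V_out = 23.3 × 0.3412 = 7.951 mV.
(Unloaded: V_out = x·V_CC = 13.1 mV.)

V_out ≈ 7.95 mV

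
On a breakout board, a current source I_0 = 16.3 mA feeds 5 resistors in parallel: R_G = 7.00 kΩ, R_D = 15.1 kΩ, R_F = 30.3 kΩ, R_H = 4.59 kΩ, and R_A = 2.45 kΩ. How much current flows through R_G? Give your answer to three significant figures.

I ≈ 2.68 mA

ΣG = 1/7.00 + 1/15.1 + 1/30.3 + 1/4.59 + 1/2.45 = 0.8681.
By the current-divider rule, I = I_0 · G_k/ΣG = 16.3 × 0.1646 = 2.682 mA.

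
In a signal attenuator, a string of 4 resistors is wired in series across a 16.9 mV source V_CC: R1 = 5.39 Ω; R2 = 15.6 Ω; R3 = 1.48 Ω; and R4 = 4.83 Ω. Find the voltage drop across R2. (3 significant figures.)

V ≈ 9.66 mV

ΣR = 5.39 + 15.6 + 1.48 + 4.83 = 27.30 Ω.
V = V_CC · R/ΣR = 16.9 × 0.5714 = 9.657 mV.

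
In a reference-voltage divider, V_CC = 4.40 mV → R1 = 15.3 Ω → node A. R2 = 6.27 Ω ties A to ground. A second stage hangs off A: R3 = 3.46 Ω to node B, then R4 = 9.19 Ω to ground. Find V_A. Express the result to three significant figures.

V_A ≈ 0.946 mV

Node A sees R2 in parallel with the series input of stage 2, R3 + R4 = 12.65 Ω.
Effective lower resistance at A: R2 ‖ 12.65 = 4.192 Ω.
V_A = 4.40 × 4.192/(15.3 + 4.192) = 0.9463 mV.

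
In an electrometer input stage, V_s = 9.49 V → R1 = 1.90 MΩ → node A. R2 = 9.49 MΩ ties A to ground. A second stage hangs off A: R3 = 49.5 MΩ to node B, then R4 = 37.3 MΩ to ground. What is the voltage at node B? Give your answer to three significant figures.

The second stage (R3 + R4 = 86.80 MΩ) loads node A in parallel with R2.
R2 ‖ (R3+R4) = 8.555 MΩ.
V_A = 9.49 × 8.555/(1.90 + 8.555) = 7.765 V.
Stage 2 is unloaded, so V_B = V_A · R4/(R3+R4) = 7.765 × 37.3/86.80 = 3.337 V.

V_B ≈ 3.34 V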